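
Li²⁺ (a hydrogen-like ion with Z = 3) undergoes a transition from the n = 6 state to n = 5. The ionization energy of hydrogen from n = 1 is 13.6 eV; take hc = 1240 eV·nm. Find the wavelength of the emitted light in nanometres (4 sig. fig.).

828.9 nm

For Z = 3 the level energies scale as Z², so the effective Rydberg energy is 13.6 × 9 = 122.4 eV.
ΔE = 122.4 × (1/5² − 1/6²) = 122.4 × 0.01222 = 1.496 eV.
λ = hc/ΔE = 1240 / 1.496 = 828.9 nm.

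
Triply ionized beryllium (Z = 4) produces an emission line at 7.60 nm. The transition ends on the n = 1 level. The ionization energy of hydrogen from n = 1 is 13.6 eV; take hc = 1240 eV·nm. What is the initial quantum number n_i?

The photon energy is ΔE = hc/λ = 1240 / 7.60 = 163.2 eV.
With Z = 4, ΔE = 217.6 × (1/n_f² − 1/n_i²), so 1/n_f² − 1/n_i² = 0.7498.
With n_f = 1: 1/n_i² = 1/1 − 0.7498 = 0.2502, so n_i ≈ 2.00.

n_i = 2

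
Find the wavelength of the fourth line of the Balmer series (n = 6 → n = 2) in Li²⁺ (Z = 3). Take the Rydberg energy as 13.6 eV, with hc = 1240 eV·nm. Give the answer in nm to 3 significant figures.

The Balmer series terminates on n_f = 2; the fourth line has n_i = 2+4 = 6.
ΔE = 122.4 × (1/2² − 1/6²) = 27.20 eV.
λ = 1240 / 27.20 = 45.6 nm.

45.6 nm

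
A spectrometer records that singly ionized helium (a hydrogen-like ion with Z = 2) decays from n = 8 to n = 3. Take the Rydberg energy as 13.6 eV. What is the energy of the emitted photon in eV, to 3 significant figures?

5.19 eV

The Bohr energies scale as Z², so for Z = 2: E_n = −54.40/n² eV.
E_8 = −54.40/64 = −0.8500 eV and E_3 = −54.40/9 = −6.044 eV.
The photon energy is |E_8 − E_3| = 5.19 eV.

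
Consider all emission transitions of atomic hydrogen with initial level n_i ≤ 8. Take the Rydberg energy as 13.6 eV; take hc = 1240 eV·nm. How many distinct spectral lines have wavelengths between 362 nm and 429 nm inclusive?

3

Enumerate all n_i → n_f pairs with 1 ≤ n_f < n_i ≤ 8 and compute λ = 1240 / [13.6·1·(1/n_f² − 1/n_i²)].
Lines falling in [362, 429] nm: 8→2 (389.0 nm), 7→2 (397.1 nm), 6→2 (410.3 nm).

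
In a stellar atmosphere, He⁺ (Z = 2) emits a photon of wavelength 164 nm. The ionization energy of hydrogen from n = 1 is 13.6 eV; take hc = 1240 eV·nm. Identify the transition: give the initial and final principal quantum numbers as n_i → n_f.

n_i = 3, n_f = 2

The photon energy is ΔE = hc/λ = 1240 / 164 = 7.561 eV.
With Z = 2, ΔE = 54.40 × (1/n_f² − 1/n_i²), so 1/n_f² − 1/n_i² = 0.1390.
Trying n_f = 2 gives 1/n_i² = 0.1110, i.e. n_i ≈ 3; this pair matches.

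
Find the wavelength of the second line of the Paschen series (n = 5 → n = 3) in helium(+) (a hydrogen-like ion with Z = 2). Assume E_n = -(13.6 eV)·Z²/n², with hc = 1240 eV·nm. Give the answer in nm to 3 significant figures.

The Paschen series terminates on n_f = 3; the second line has n_i = 3+2 = 5.
ΔE = 54.40 × (1/3² − 1/5²) = 3.868 eV.
λ = 1240 / 3.868 = 321 nm.

321 nm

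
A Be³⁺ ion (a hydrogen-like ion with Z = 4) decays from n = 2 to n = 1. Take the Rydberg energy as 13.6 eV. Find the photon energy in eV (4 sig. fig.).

The Bohr energies scale as Z², so for Z = 4: E_n = −217.6/n² eV.
E_2 = −217.6/4 = −54.40 eV and E_1 = −217.6/1 = −217.6 eV.
The photon energy is |E_2 − E_1| = 163.2 eV.

163.2 eV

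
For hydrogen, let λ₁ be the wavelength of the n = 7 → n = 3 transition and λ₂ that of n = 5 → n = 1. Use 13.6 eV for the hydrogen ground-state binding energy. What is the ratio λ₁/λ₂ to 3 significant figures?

λ ∝ 1/ΔE ∝ 1/(1/n_f² − 1/n_i²), and the Z² and hc factors cancel in the ratio.
λ₁/λ₂ = (1/1² − 1/5²)/(1/3² − 1/7²) = 0.9600/0.09070 = 10.6.

10.6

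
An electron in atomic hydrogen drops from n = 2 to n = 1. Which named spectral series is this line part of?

The series is set by the lower level: n_f = 1 is the Lyman series.

Lyman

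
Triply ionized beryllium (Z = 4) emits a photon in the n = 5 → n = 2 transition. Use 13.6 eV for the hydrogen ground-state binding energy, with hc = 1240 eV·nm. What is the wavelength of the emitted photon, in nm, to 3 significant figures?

27.1 nm

For Z = 4 the level energies scale as Z², so the effective Rydberg energy is 13.6 × 16 = 217.6 eV.
ΔE = 217.6 × (1/2² − 1/5²) = 217.6 × 0.2100 = 45.70 eV.
λ = hc/ΔE = 1240 / 45.70 = 27.1 nm.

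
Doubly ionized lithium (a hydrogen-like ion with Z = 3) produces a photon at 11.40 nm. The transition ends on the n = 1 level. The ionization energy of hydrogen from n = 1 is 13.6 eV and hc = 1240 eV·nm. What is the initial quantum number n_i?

The photon energy is ΔE = hc/λ = 1240 / 11.40 = 108.8 eV.
With Z = 3, ΔE = 122.4 × (1/n_f² − 1/n_i²), so 1/n_f² − 1/n_i² = 0.8887.
With n_f = 1: 1/n_i² = 1/1 − 0.8887 = 0.1113, so n_i ≈ 3.00.

n_i = 3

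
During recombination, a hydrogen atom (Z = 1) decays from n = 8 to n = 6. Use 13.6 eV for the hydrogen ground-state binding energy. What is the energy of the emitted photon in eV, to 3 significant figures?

0.165 eV

E_8 = −13.60/64 = −0.2125 eV and E_6 = −13.60/36 = −0.3778 eV.
The photon energy is |E_8 − E_6| = 0.165 eV.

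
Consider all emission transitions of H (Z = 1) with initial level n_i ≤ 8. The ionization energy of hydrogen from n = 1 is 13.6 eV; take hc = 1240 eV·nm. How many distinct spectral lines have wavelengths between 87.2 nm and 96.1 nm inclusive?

Enumerate all n_i → n_f pairs with 1 ≤ n_f < n_i ≤ 8 and compute λ = 1240 / [13.6·1·(1/n_f² − 1/n_i²)].
Lines falling in [87.2, 96.1] nm: 8→1 (92.62 nm), 7→1 (93.08 nm), 6→1 (93.78 nm), 5→1 (94.98 nm).

4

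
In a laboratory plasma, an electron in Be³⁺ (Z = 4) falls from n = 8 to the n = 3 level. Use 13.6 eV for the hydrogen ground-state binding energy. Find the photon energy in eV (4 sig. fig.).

The Bohr energies scale as Z², so for Z = 4: E_n = −217.6/n² eV.
E_8 = −217.6/64 = −3.400 eV and E_3 = −217.6/9 = −24.18 eV.
The photon energy is |E_8 − E_3| = 20.78 eV.

20.78 eV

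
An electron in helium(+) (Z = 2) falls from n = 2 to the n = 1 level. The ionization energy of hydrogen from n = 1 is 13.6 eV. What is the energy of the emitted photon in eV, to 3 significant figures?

40.8 eV

The Bohr energies scale as Z², so for Z = 2: E_n = −54.40/n² eV.
E_2 = −54.40/4 = −13.60 eV and E_1 = −54.40/1 = −54.40 eV.
The photon energy is |E_2 − E_1| = 40.8 eV.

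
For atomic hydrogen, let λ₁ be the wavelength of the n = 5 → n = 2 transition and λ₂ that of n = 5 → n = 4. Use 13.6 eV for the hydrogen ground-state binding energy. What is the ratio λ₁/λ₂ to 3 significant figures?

0.107

λ ∝ 1/ΔE ∝ 1/(1/n_f² − 1/n_i²), and the Z² and hc factors cancel in the ratio.
λ₁/λ₂ = (1/4² − 1/5²)/(1/2² − 1/5²) = 0.02250/0.2100 = 0.107.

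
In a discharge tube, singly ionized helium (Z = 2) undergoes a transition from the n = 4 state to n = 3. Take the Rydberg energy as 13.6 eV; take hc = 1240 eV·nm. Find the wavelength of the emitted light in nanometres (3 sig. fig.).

For Z = 2 the level energies scale as Z², so the effective Rydberg energy is 13.6 × 4 = 54.40 eV.
ΔE = 54.40 × (1/3² − 1/4²) = 54.40 × 0.04861 = 2.644 eV.
λ = hc/ΔE = 1240 / 2.644 = 469 nm.

469 nm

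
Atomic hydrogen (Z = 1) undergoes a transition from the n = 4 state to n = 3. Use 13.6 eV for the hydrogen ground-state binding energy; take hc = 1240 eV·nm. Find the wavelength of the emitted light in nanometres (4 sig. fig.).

ΔE = 13.60 × (1/3² − 1/4²) = 13.60 × 0.04861 = 0.6611 eV.
λ = hc/ΔE = 1240 / 0.6611 = 1876 nm.
This line belongs to the Paschen series.

1876 nm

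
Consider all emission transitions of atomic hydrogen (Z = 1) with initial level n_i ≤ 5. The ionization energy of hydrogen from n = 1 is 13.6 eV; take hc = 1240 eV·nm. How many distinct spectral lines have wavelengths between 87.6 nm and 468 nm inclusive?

5

Enumerate all n_i → n_f pairs with 1 ≤ n_f < n_i ≤ 5 and compute λ = 1240 / [13.6·1·(1/n_f² − 1/n_i²)].
Lines falling in [87.6, 468] nm: 5→1 (94.98 nm), 4→1 (97.25 nm), 3→1 (102.6 nm), 2→1 (121.6 nm), 5→2 (434.2 nm).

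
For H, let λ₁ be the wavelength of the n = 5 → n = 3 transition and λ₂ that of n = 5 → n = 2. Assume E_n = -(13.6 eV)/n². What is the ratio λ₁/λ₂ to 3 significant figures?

2.95

λ ∝ 1/ΔE ∝ 1/(1/n_f² − 1/n_i²), and the Z² and hc factors cancel in the ratio.
λ₁/λ₂ = (1/2² − 1/5²)/(1/3² − 1/5²) = 0.2100/0.07111 = 2.95.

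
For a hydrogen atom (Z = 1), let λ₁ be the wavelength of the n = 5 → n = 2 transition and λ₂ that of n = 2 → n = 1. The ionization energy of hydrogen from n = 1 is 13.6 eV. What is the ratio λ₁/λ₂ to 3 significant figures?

3.57

λ ∝ 1/ΔE ∝ 1/(1/n_f² − 1/n_i²), and the Z² and hc factors cancel in the ratio.
λ₁/λ₂ = (1/1² − 1/2²)/(1/2² − 1/5²) = 0.7500/0.2100 = 3.57.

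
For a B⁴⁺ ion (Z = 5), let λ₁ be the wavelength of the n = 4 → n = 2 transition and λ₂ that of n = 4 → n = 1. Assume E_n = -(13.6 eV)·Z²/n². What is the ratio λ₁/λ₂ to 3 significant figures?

λ ∝ 1/ΔE ∝ 1/(1/n_f² − 1/n_i²), and the Z² and hc factors cancel in the ratio.
λ₁/λ₂ = (1/1² − 1/4²)/(1/2² − 1/4²) = 0.9375/0.1875 = 5.00.

5.00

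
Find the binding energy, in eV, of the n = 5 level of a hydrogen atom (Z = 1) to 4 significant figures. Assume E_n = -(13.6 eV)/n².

0.5440 eV

E_5 = −13.60/25 = −0.5440 eV, so ionization (to E = 0) requires 0.5440 eV.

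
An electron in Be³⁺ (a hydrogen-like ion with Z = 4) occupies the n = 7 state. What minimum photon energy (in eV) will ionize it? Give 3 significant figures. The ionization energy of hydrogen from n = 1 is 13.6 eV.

4.44 eV

E_n = −13.6 Z²/n² = −217.6/n² eV for Z = 4.
E_7 = −217.6/49 = −4.44 eV, so ionization (to E = 0) requires 4.44 eV.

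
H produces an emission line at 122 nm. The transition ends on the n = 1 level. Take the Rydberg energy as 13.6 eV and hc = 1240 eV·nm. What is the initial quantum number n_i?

n_i = 2

The photon energy is ΔE = hc/λ = 1240 / 122 = 10.16 eV.
With Z = 1, ΔE = 13.60 × (1/n_f² − 1/n_i²), so 1/n_f² − 1/n_i² = 0.7473.
With n_f = 1: 1/n_i² = 1/1 − 0.7473 = 0.2527, so n_i ≈ 1.99.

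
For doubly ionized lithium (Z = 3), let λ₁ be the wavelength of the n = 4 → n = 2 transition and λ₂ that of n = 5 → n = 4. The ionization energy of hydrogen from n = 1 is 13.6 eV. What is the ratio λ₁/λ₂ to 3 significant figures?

0.120

λ ∝ 1/ΔE ∝ 1/(1/n_f² − 1/n_i²), and the Z² and hc factors cancel in the ratio.
λ₁/λ₂ = (1/4² − 1/5²)/(1/2² − 1/4²) = 0.02250/0.1875 = 0.120.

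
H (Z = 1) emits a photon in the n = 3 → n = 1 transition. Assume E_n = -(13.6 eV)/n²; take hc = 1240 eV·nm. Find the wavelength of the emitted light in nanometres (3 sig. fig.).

ΔE = 13.60 × (1/1² − 1/3²) = 13.60 × 0.8889 = 12.09 eV.
λ = hc/ΔE = 1240 / 12.09 = 103 nm.

103 nm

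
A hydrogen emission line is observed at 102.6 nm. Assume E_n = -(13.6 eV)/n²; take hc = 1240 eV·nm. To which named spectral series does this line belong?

Lyman

ΔE = 1240/102.6 = 12.09 eV.
This matches 13.6 × (1/1² − 1/3²), so n_f = 1: the Lyman series.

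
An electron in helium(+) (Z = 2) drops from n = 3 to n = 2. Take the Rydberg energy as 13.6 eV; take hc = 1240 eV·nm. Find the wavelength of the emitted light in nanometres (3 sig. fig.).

For Z = 2 the level energies scale as Z², so the effective Rydberg energy is 13.6 × 4 = 54.40 eV.
ΔE = 54.40 × (1/2² − 1/3²) = 54.40 × 0.1389 = 7.556 eV.
λ = hc/ΔE = 1240 / 7.556 = 164 nm.

164 nm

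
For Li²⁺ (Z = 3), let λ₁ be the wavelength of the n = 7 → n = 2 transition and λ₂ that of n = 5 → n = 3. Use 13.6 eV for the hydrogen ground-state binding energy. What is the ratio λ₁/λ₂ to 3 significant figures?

0.310

λ ∝ 1/ΔE ∝ 1/(1/n_f² − 1/n_i²), and the Z² and hc factors cancel in the ratio.
λ₁/λ₂ = (1/3² − 1/5²)/(1/2² − 1/7²) = 0.07111/0.2296 = 0.310.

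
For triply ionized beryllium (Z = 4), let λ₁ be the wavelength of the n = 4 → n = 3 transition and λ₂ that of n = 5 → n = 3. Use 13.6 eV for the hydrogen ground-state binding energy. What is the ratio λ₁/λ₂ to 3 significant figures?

1.46

λ ∝ 1/ΔE ∝ 1/(1/n_f² − 1/n_i²), and the Z² and hc factors cancel in the ratio.
λ₁/λ₂ = (1/3² − 1/5²)/(1/3² − 1/4²) = 0.07111/0.04861 = 1.46.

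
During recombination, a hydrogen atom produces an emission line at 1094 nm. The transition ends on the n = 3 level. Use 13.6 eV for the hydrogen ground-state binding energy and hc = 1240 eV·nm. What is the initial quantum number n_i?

n_i = 6

The photon energy is ΔE = hc/λ = 1240 / 1094 = 1.133 eV.
With Z = 1, ΔE = 13.60 × (1/n_f² − 1/n_i²), so 1/n_f² − 1/n_i² = 0.08334.
With n_f = 3: 1/n_i² = 1/9 − 0.08334 = 0.02777, so n_i ≈ 6.00.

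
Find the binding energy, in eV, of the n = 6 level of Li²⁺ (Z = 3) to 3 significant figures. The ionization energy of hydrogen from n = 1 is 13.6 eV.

E_n = −13.6 Z²/n² = −122.4/n² eV for Z = 3.
E_6 = −122.4/36 = −3.40 eV, so ionization (to E = 0) requires 3.40 eV.

3.40 eV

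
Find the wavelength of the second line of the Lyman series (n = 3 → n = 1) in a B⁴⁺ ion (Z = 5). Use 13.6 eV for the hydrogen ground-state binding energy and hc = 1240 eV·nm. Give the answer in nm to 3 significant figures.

4.10 nm

The Lyman series terminates on n_f = 1; the second line has n_i = 1+2 = 3.
ΔE = 340.0 × (1/1² − 1/3²) = 302.2 eV.
λ = 1240 / 302.2 = 4.10 nm.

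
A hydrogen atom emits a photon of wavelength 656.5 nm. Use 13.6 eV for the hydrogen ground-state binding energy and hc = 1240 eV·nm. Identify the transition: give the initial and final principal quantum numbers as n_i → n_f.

The photon energy is ΔE = hc/λ = 1240 / 656.5 = 1.889 eV.
With Z = 1, ΔE = 13.60 × (1/n_f² − 1/n_i²), so 1/n_f² − 1/n_i² = 0.1389.
Trying n_f = 2 gives 1/n_i² = 0.1111, i.e. n_i ≈ 3; this pair matches.

n_i = 3, n_f = 2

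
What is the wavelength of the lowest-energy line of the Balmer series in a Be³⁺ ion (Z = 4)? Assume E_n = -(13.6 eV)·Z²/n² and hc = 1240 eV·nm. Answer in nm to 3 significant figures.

41.0 nm

The Balmer series terminates on n_f = 2; the first line has n_i = 2+1 = 3.
ΔE = 217.6 × (1/2² − 1/3²) = 30.22 eV.
λ = 1240 / 30.22 = 41.0 nm.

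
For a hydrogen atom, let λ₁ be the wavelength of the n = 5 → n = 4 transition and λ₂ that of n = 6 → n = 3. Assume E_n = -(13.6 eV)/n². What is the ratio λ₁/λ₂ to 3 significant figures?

λ ∝ 1/ΔE ∝ 1/(1/n_f² − 1/n_i²), and the Z² and hc factors cancel in the ratio.
λ₁/λ₂ = (1/3² − 1/6²)/(1/4² − 1/5²) = 0.08333/0.02250 = 3.70.

3.70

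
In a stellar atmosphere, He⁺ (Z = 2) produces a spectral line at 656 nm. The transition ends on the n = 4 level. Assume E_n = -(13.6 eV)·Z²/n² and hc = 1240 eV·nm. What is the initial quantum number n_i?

n_i = 6

The photon energy is ΔE = hc/λ = 1240 / 656 = 1.890 eV.
With Z = 2, ΔE = 54.40 × (1/n_f² − 1/n_i²), so 1/n_f² − 1/n_i² = 0.03475.
With n_f = 4: 1/n_i² = 1/16 − 0.03475 = 0.02775, so n_i ≈ 6.00.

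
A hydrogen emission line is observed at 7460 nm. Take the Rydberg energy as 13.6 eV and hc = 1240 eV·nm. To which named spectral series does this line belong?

ΔE = 1240/7460 = 0.1662 eV.
This matches 13.6 × (1/5² − 1/6²), so n_f = 5: the Pfund series.

Pfund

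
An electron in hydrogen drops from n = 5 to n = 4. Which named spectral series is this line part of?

The series is set by the lower level: n_f = 4 is the Brackett series.

Brackett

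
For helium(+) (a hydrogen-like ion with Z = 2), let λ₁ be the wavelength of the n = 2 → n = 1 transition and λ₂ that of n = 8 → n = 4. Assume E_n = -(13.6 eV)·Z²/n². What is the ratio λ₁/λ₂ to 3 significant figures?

0.0625

λ ∝ 1/ΔE ∝ 1/(1/n_f² − 1/n_i²), and the Z² and hc factors cancel in the ratio.
λ₁/λ₂ = (1/4² − 1/8²)/(1/1² − 1/2²) = 0.04688/0.7500 = 0.0625.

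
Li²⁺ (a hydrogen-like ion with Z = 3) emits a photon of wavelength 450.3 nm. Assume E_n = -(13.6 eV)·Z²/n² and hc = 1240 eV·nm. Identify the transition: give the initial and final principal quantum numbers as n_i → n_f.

n_i = 5, n_f = 4

The photon energy is ΔE = hc/λ = 1240 / 450.3 = 2.754 eV.
With Z = 3, ΔE = 122.4 × (1/n_f² − 1/n_i²), so 1/n_f² − 1/n_i² = 0.02250.
Trying n_f = 4 gives 1/n_i² = 0.04000, i.e. n_i ≈ 5; this pair matches.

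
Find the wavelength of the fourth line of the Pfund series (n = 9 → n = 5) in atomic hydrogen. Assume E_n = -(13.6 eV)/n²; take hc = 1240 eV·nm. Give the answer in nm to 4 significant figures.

3297 nm

The Pfund series terminates on n_f = 5; the fourth line has n_i = 5+4 = 9.
ΔE = 13.60 × (1/5² − 1/9²) = 0.3761 eV.
λ = 1240 / 0.3761 = 3297 nm.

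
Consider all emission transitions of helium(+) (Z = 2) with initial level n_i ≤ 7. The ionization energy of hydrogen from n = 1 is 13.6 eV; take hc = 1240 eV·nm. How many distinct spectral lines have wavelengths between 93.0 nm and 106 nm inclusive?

2

Enumerate all n_i → n_f pairs with 1 ≤ n_f < n_i ≤ 7 and compute λ = 1240 / [13.6·4·(1/n_f² − 1/n_i²)].
Lines falling in [93.0, 106] nm: 7→2 (99.28 nm), 6→2 (102.6 nm).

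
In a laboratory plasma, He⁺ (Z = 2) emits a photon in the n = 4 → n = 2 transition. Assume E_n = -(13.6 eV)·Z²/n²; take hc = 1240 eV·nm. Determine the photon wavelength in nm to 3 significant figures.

122 nm

For Z = 2 the level energies scale as Z², so the effective Rydberg energy is 13.6 × 4 = 54.40 eV.
ΔE = 54.40 × (1/2² − 1/4²) = 54.40 × 0.1875 = 10.20 eV.
λ = hc/ΔE = 1240 / 10.20 = 122 nm.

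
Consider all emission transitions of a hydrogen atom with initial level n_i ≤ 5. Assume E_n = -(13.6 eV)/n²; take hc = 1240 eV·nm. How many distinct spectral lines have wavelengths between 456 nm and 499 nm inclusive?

1

Enumerate all n_i → n_f pairs with 1 ≤ n_f < n_i ≤ 5 and compute λ = 1240 / [13.6·1·(1/n_f² − 1/n_i²)].
Lines falling in [456, 499] nm: 4→2 (486.3 nm).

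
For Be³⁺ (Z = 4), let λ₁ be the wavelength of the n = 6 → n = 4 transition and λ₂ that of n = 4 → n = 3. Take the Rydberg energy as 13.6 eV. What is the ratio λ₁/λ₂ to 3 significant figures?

1.40

λ ∝ 1/ΔE ∝ 1/(1/n_f² − 1/n_i²), and the Z² and hc factors cancel in the ratio.
λ₁/λ₂ = (1/3² − 1/4²)/(1/4² − 1/6²) = 0.04861/0.03472 = 1.40.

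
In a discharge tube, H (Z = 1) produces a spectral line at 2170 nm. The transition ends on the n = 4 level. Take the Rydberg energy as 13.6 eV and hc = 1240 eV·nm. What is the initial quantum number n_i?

n_i = 7

The photon energy is ΔE = hc/λ = 1240 / 2170 = 0.5714 eV.
With Z = 1, ΔE = 13.60 × (1/n_f² − 1/n_i²), so 1/n_f² − 1/n_i² = 0.04202.
With n_f = 4: 1/n_i² = 1/16 − 0.04202 = 0.02048, so n_i ≈ 6.99.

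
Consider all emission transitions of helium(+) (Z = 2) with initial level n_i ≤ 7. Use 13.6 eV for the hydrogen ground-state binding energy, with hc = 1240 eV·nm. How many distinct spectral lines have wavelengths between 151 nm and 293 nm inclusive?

3

Enumerate all n_i → n_f pairs with 1 ≤ n_f < n_i ≤ 7 and compute λ = 1240 / [13.6·4·(1/n_f² − 1/n_i²)].
Lines falling in [151, 293] nm: 3→2 (164.1 nm), 7→3 (251.3 nm), 6→3 (273.5 nm).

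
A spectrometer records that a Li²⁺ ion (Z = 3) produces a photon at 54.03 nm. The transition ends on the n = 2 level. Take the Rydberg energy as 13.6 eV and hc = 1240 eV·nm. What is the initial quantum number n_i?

The photon energy is ΔE = hc/λ = 1240 / 54.03 = 22.95 eV.
With Z = 3, ΔE = 122.4 × (1/n_f² − 1/n_i²), so 1/n_f² − 1/n_i² = 0.1875.
With n_f = 2: 1/n_i² = 1/4 − 0.1875 = 0.06250, so n_i ≈ 4.00.

n_i = 4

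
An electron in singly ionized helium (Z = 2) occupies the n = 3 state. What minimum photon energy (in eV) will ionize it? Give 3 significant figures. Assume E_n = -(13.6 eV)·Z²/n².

E_n = −13.6 Z²/n² = −54.40/n² eV for Z = 2.
E_3 = −54.40/9 = −6.04 eV, so ionization (to E = 0) requires 6.04 eV.

6.04 eV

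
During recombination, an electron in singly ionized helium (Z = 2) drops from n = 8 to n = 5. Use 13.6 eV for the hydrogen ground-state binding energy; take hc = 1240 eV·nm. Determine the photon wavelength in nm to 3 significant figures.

935 nm

For Z = 2 the level energies scale as Z², so the effective Rydberg energy is 13.6 × 4 = 54.40 eV.
ΔE = 54.40 × (1/5² − 1/8²) = 54.40 × 0.02438 = 1.326 eV.
λ = hc/ΔE = 1240 / 1.326 = 935 nm.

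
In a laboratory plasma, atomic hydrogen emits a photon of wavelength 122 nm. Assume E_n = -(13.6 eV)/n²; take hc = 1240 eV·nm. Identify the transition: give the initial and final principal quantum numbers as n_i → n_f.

The photon energy is ΔE = hc/λ = 1240 / 122 = 10.16 eV.
With Z = 1, ΔE = 13.60 × (1/n_f² − 1/n_i²), so 1/n_f² − 1/n_i² = 0.7473.
Trying n_f = 1 gives 1/n_i² = 0.2527, i.e. n_i ≈ 2; this pair matches.

n_i = 2, n_f = 1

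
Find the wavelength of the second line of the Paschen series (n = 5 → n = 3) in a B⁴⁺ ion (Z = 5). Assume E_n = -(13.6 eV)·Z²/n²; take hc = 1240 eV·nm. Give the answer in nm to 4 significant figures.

51.29 nm

The Paschen series terminates on n_f = 3; the second line has n_i = 3+2 = 5.
ΔE = 340.0 × (1/3² − 1/5²) = 24.18 eV.
λ = 1240 / 24.18 = 51.29 nm.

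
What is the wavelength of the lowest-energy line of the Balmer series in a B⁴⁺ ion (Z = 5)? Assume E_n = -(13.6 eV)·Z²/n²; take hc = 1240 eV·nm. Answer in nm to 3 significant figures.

The Balmer series terminates on n_f = 2; the first line has n_i = 2+1 = 3.
ΔE = 340.0 × (1/2² − 1/3²) = 47.22 eV.
λ = 1240 / 47.22 = 26.3 nm.

26.3 nm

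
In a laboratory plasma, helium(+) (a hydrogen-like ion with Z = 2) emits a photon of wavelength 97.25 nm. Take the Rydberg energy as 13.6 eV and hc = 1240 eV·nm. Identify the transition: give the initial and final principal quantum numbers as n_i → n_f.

The photon energy is ΔE = hc/λ = 1240 / 97.25 = 12.75 eV.
With Z = 2, ΔE = 54.40 × (1/n_f² − 1/n_i²), so 1/n_f² − 1/n_i² = 0.2344.
Trying n_f = 2 gives 1/n_i² = 0.01561, i.e. n_i ≈ 8; this pair matches.

n_i = 8, n_f = 2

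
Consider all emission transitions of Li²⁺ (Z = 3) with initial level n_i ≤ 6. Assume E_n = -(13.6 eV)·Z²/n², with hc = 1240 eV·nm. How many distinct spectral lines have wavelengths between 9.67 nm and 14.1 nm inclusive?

5

Enumerate all n_i → n_f pairs with 1 ≤ n_f < n_i ≤ 6 and compute λ = 1240 / [13.6·9·(1/n_f² − 1/n_i²)].
Lines falling in [9.67, 14.1] nm: 6→1 (10.42 nm), 5→1 (10.55 nm), 4→1 (10.81 nm), 3→1 (11.40 nm), 2→1 (13.51 nm).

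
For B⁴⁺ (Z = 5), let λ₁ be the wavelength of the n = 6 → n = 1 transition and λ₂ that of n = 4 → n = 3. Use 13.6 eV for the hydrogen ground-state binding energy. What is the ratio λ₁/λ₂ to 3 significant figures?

λ ∝ 1/ΔE ∝ 1/(1/n_f² − 1/n_i²), and the Z² and hc factors cancel in the ratio.
λ₁/λ₂ = (1/3² − 1/4²)/(1/1² − 1/6²) = 0.04861/0.9722 = 0.0500.

0.0500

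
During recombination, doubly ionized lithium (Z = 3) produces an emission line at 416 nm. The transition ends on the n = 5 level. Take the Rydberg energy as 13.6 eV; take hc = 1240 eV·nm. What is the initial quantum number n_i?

n_i = 8

The photon energy is ΔE = hc/λ = 1240 / 416 = 2.981 eV.
With Z = 3, ΔE = 122.4 × (1/n_f² − 1/n_i²), so 1/n_f² − 1/n_i² = 0.02435.
With n_f = 5: 1/n_i² = 1/25 − 0.02435 = 0.01565, so n_i ≈ 7.99.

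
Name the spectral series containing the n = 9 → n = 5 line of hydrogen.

The series is set by the lower level: n_f = 5 is the Pfund series.

Pfund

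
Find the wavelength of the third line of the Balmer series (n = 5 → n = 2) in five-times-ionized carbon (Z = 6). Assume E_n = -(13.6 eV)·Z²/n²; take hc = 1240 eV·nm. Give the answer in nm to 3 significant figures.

12.1 nm

The Balmer series terminates on n_f = 2; the third line has n_i = 2+3 = 5.
ΔE = 489.6 × (1/2² − 1/5²) = 102.8 eV.
λ = 1240 / 102.8 = 12.1 nm.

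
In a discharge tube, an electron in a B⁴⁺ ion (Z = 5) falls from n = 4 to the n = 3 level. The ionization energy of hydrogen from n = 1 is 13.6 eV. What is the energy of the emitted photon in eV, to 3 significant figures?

16.5 eV

The Bohr energies scale as Z², so for Z = 5: E_n = −340.0/n² eV.
E_4 = −340.0/16 = −21.25 eV and E_3 = −340.0/9 = −37.78 eV.
The photon energy is |E_4 − E_3| = 16.5 eV.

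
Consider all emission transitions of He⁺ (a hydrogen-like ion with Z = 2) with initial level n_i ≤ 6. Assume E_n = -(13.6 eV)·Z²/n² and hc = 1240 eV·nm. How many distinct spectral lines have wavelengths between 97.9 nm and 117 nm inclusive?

2

Enumerate all n_i → n_f pairs with 1 ≤ n_f < n_i ≤ 6 and compute λ = 1240 / [13.6·4·(1/n_f² − 1/n_i²)].
Lines falling in [97.9, 117] nm: 6→2 (102.6 nm), 5→2 (108.5 nm).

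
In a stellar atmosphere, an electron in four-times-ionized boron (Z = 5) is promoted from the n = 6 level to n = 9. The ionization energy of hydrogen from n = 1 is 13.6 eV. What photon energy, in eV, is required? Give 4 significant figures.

The Bohr energies scale as Z², so for Z = 5: E_n = −340.0/n² eV.
E_9 = −340.0/81 = −4.198 eV and E_6 = −340.0/36 = −9.444 eV.
The photon energy is |E_9 − E_6| = 5.247 eV.

5.247 eV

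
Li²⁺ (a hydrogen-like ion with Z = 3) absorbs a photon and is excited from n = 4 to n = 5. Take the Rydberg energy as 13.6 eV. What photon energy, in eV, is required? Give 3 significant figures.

The Bohr energies scale as Z², so for Z = 3: E_n = −122.4/n² eV.
E_5 = −122.4/25 = −4.896 eV and E_4 = −122.4/16 = −7.650 eV.
The photon energy is |E_5 − E_4| = 2.75 eV.

2.75 eV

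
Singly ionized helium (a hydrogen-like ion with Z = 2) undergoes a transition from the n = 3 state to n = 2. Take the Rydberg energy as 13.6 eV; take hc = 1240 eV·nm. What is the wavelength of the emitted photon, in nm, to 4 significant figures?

164.1 nm

For Z = 2 the level energies scale as Z², so the effective Rydberg energy is 13.6 × 4 = 54.40 eV.
ΔE = 54.40 × (1/2² − 1/3²) = 54.40 × 0.1389 = 7.556 eV.
λ = hc/ΔE = 1240 / 7.556 = 164.1 nm.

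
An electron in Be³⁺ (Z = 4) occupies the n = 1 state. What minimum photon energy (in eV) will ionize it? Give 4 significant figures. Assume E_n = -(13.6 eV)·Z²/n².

E_n = −13.6 Z²/n² = −217.6/n² eV for Z = 4.
E_1 = −217.6/1 = −217.6 eV, so ionization (to E = 0) requires 217.6 eV.

217.6 eV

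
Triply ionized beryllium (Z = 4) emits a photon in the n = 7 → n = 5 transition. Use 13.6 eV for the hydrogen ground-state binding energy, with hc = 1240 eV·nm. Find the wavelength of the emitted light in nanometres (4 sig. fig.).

For Z = 4 the level energies scale as Z², so the effective Rydberg energy is 13.6 × 16 = 217.6 eV.
ΔE = 217.6 × (1/5² − 1/7²) = 217.6 × 0.01959 = 4.263 eV.
λ = hc/ΔE = 1240 / 4.263 = 290.9 nm.

290.9 nm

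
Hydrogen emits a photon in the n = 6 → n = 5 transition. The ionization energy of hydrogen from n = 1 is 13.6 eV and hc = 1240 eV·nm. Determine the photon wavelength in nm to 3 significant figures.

7460 nm

ΔE = 13.60 × (1/5² − 1/6²) = 13.60 × 0.01222 = 0.1662 eV.
λ = hc/ΔE = 1240 / 0.1662 = 7460 nm.
This line belongs to the Pfund series.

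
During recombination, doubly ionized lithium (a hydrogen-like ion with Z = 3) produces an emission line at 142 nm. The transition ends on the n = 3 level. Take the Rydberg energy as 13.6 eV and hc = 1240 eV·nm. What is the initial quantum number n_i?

The photon energy is ΔE = hc/λ = 1240 / 142 = 8.732 eV.
With Z = 3, ΔE = 122.4 × (1/n_f² − 1/n_i²), so 1/n_f² − 1/n_i² = 0.07134.
With n_f = 3: 1/n_i² = 1/9 − 0.07134 = 0.03977, so n_i ≈ 5.01.

n_i = 5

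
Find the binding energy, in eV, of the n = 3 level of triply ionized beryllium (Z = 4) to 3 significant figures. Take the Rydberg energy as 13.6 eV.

24.2 eV

E_n = −13.6 Z²/n² = −217.6/n² eV for Z = 4.
E_3 = −217.6/9 = −24.2 eV, so ionization (to E = 0) requires 24.2 eV.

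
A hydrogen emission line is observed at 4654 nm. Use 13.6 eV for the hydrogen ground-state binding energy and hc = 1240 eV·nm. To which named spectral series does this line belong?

ΔE = 1240/4654 = 0.2664 eV.
This matches 13.6 × (1/5² − 1/7²), so n_f = 5: the Pfund series.

Pfund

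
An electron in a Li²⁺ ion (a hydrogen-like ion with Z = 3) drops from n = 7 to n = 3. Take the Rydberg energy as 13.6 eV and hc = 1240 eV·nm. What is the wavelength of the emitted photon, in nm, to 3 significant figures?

For Z = 3 the level energies scale as Z², so the effective Rydberg energy is 13.6 × 9 = 122.4 eV.
ΔE = 122.4 × (1/3² − 1/7²) = 122.4 × 0.09070 = 11.10 eV.
λ = hc/ΔE = 1240 / 11.10 = 112 nm.

112 nm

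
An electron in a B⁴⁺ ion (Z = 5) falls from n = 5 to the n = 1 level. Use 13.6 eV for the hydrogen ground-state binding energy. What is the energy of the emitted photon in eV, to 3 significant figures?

326 eV

The Bohr energies scale as Z², so for Z = 5: E_n = −340.0/n² eV.
E_5 = −340.0/25 = −13.60 eV and E_1 = −340.0/1 = −340.0 eV.
The photon energy is |E_5 − E_1| = 326 eV.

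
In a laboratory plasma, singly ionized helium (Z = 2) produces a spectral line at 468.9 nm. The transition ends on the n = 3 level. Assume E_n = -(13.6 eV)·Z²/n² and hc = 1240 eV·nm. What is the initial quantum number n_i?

The photon energy is ΔE = hc/λ = 1240 / 468.9 = 2.644 eV.
With Z = 2, ΔE = 54.40 × (1/n_f² − 1/n_i²), so 1/n_f² − 1/n_i² = 0.04861.
With n_f = 3: 1/n_i² = 1/9 − 0.04861 = 0.06250, so n_i ≈ 4.00.

n_i = 4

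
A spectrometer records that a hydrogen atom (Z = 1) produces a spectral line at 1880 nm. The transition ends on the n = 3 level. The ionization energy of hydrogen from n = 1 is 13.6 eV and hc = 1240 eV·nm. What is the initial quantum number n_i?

The photon energy is ΔE = hc/λ = 1240 / 1880 = 0.6596 eV.
With Z = 1, ΔE = 13.60 × (1/n_f² − 1/n_i²), so 1/n_f² − 1/n_i² = 0.04850.
With n_f = 3: 1/n_i² = 1/9 − 0.04850 = 0.06261, so n_i ≈ 4.00.

n_i = 4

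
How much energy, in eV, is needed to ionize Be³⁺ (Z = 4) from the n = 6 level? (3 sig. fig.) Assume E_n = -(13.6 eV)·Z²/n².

6.04 eV

E_n = −13.6 Z²/n² = −217.6/n² eV for Z = 4.
E_6 = −217.6/36 = −6.04 eV, so ionization (to E = 0) requires 6.04 eV.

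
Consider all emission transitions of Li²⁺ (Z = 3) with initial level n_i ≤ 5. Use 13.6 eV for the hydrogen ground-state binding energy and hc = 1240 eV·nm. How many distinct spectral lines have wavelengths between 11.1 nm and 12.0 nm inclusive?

1

Enumerate all n_i → n_f pairs with 1 ≤ n_f < n_i ≤ 5 and compute λ = 1240 / [13.6·9·(1/n_f² − 1/n_i²)].
Lines falling in [11.1, 12.0] nm: 3→1 (11.40 nm).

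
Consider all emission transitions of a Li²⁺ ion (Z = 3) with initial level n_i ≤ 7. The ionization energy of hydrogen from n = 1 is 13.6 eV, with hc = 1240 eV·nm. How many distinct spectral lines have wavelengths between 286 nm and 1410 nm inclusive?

Enumerate all n_i → n_f pairs with 1 ≤ n_f < n_i ≤ 7 and compute λ = 1240 / [13.6·9·(1/n_f² − 1/n_i²)].
Lines falling in [286, 1410] nm: 6→4 (291.8 nm), 5→4 (450.3 nm), 7→5 (517.1 nm), 6→5 (828.9 nm), 7→6 (1375 nm).

5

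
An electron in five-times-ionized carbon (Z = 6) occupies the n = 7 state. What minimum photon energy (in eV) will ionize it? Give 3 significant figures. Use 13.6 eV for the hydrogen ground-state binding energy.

9.99 eV

E_n = −13.6 Z²/n² = −489.6/n² eV for Z = 6.
E_7 = −489.6/49 = −9.99 eV, so ionization (to E = 0) requires 9.99 eV.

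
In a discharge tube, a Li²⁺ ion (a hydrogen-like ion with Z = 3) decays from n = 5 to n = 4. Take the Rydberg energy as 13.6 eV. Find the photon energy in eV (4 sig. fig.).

2.754 eV

The Bohr energies scale as Z², so for Z = 3: E_n = −122.4/n² eV.
E_5 = −122.4/25 = −4.896 eV and E_4 = −122.4/16 = −7.650 eV.
The photon energy is |E_5 − E_4| = 2.754 eV.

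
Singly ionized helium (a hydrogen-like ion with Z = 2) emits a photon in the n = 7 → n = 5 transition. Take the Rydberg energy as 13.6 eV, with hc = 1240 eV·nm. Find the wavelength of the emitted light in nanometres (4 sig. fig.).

1163 nm

For Z = 2 the level energies scale as Z², so the effective Rydberg energy is 13.6 × 4 = 54.40 eV.
ΔE = 54.40 × (1/5² − 1/7²) = 54.40 × 0.01959 = 1.066 eV.
λ = hc/ΔE = 1240 / 1.066 = 1163 nm.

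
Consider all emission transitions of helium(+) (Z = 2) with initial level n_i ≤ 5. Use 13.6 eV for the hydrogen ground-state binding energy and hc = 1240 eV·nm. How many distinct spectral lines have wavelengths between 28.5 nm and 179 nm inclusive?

Enumerate all n_i → n_f pairs with 1 ≤ n_f < n_i ≤ 5 and compute λ = 1240 / [13.6·4·(1/n_f² − 1/n_i²)].
Lines falling in [28.5, 179] nm: 2→1 (30.39 nm), 5→2 (108.5 nm), 4→2 (121.6 nm), 3→2 (164.1 nm).

4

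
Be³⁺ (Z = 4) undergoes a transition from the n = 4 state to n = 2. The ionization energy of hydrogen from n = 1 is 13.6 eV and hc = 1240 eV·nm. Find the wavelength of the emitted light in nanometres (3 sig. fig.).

For Z = 4 the level energies scale as Z², so the effective Rydberg energy is 13.6 × 16 = 217.6 eV.
ΔE = 217.6 × (1/2² − 1/4²) = 217.6 × 0.1875 = 40.80 eV.
λ = hc/ΔE = 1240 / 40.80 = 30.4 nm.

30.4 nm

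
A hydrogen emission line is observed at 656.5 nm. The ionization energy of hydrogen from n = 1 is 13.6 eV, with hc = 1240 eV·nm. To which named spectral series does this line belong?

Balmer

ΔE = 1240/656.5 = 1.889 eV.
This matches 13.6 × (1/2² − 1/3²), so n_f = 2: the Balmer series.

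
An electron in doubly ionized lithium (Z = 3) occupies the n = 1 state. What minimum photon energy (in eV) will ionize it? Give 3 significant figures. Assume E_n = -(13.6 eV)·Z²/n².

122 eV

E_n = −13.6 Z²/n² = −122.4/n² eV for Z = 3.
E_1 = −122.4/1 = −122 eV, so ionization (to E = 0) requires 122 eV.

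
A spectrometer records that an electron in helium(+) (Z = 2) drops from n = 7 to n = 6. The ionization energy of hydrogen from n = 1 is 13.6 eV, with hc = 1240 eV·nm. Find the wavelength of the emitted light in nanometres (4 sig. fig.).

3093 nm

For Z = 2 the level energies scale as Z², so the effective Rydberg energy is 13.6 × 4 = 54.40 eV.
ΔE = 54.40 × (1/6² − 1/7²) = 54.40 × 0.007370 = 0.4009 eV.
λ = hc/ΔE = 1240 / 0.4009 = 3093 nm.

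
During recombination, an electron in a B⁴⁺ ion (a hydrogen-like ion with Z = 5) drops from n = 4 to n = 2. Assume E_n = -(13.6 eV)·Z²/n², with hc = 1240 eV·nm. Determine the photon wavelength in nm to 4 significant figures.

19.45 nm

For Z = 5 the level energies scale as Z², so the effective Rydberg energy is 13.6 × 25 = 340.0 eV.
ΔE = 340.0 × (1/2² − 1/4²) = 340.0 × 0.1875 = 63.75 eV.
λ = hc/ΔE = 1240 / 63.75 = 19.45 nm.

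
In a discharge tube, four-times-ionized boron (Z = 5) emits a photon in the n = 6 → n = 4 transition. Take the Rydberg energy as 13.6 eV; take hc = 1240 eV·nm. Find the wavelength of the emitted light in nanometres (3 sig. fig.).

For Z = 5 the level energies scale as Z², so the effective Rydberg energy is 13.6 × 25 = 340.0 eV.
ΔE = 340.0 × (1/4² − 1/6²) = 340.0 × 0.03472 = 11.81 eV.
λ = hc/ΔE = 1240 / 11.81 = 105 nm.

105 nm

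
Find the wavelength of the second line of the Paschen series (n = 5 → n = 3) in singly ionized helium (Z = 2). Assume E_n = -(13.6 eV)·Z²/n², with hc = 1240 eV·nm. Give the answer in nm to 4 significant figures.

The Paschen series terminates on n_f = 3; the second line has n_i = 3+2 = 5.
ΔE = 54.40 × (1/3² − 1/5²) = 3.868 eV.
λ = 1240 / 3.868 = 320.5 nm.

320.5 nm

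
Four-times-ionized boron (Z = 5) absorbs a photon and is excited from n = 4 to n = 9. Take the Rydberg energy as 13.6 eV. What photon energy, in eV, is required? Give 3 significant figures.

The Bohr energies scale as Z², so for Z = 5: E_n = −340.0/n² eV.
E_9 = −340.0/81 = −4.198 eV and E_4 = −340.0/16 = −21.25 eV.
The photon energy is |E_9 − E_4| = 17.1 eV.

17.1 eV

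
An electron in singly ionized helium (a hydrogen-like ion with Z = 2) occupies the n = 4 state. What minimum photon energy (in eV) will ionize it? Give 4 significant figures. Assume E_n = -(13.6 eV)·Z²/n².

E_n = −13.6 Z²/n² = −54.40/n² eV for Z = 2.
E_4 = −54.40/16 = −3.400 eV, so ionization (to E = 0) requires 3.400 eV.

3.400 eV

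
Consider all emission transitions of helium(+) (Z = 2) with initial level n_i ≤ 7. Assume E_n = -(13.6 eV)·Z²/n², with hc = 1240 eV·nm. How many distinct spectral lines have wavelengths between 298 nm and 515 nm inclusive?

2

Enumerate all n_i → n_f pairs with 1 ≤ n_f < n_i ≤ 7 and compute λ = 1240 / [13.6·4·(1/n_f² − 1/n_i²)].
Lines falling in [298, 515] nm: 5→3 (320.5 nm), 4→3 (468.9 nm).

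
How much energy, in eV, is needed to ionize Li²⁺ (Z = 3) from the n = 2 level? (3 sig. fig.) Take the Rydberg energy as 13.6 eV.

30.6 eV

E_n = −13.6 Z²/n² = −122.4/n² eV for Z = 3.
E_2 = −122.4/4 = −30.6 eV, so ionization (to E = 0) requires 30.6 eV.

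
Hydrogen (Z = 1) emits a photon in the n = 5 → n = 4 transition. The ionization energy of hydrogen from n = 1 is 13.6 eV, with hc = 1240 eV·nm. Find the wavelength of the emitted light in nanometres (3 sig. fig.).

4050 nm

ΔE = 13.60 × (1/4² − 1/5²) = 13.60 × 0.02250 = 0.3060 eV.
λ = hc/ΔE = 1240 / 0.3060 = 4050 nm.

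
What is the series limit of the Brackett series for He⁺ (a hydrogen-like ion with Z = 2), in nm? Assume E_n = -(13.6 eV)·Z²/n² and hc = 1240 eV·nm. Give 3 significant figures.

The Brackett series has lower level n_f = 4; the series limit corresponds to n_i → ∞.
ΔE_max = 13.6 × 4 / 4² = 3.400 eV.
λ_min = 1240 / 3.400 = 365 nm.

365 nm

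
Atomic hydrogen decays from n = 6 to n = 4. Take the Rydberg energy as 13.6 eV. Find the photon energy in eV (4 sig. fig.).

E_6 = −13.60/36 = −0.3778 eV and E_4 = −13.60/16 = −0.8500 eV.
The photon energy is |E_6 − E_4| = 0.4722 eV.

0.4722 eV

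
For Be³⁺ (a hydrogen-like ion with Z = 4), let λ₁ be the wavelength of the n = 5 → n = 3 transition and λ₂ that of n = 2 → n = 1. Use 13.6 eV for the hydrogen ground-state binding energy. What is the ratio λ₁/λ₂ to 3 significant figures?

λ ∝ 1/ΔE ∝ 1/(1/n_f² − 1/n_i²), and the Z² and hc factors cancel in the ratio.
λ₁/λ₂ = (1/1² − 1/2²)/(1/3² − 1/5²) = 0.7500/0.07111 = 10.5.

10.5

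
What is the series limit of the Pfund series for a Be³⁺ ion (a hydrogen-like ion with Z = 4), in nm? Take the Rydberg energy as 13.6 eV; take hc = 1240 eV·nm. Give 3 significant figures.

The Pfund series has lower level n_f = 5; the series limit corresponds to n_i → ∞.
ΔE_max = 13.6 × 16 / 5² = 8.704 eV.
λ_min = 1240 / 8.704 = 142 nm.

142 nm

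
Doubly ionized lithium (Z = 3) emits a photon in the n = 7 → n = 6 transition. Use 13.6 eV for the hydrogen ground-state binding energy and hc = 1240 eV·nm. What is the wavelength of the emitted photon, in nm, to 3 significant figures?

For Z = 3 the level energies scale as Z², so the effective Rydberg energy is 13.6 × 9 = 122.4 eV.
ΔE = 122.4 × (1/6² − 1/7²) = 122.4 × 0.007370 = 0.9020 eV.
λ = hc/ΔE = 1240 / 0.9020 = 1370 nm.

1370 nm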